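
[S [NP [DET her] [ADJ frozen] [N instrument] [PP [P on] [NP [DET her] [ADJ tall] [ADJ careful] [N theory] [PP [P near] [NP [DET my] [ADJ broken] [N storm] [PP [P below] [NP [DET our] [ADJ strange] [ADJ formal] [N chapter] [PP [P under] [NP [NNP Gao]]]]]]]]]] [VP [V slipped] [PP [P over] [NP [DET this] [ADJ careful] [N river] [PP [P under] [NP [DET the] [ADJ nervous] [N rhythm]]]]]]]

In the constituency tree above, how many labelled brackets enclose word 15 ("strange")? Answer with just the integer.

The word sits inside ADJ, which is inside NP, inside PP, inside NP, inside PP, inside NP, inside PP, inside NP, inside S — 9 brackets in all.

9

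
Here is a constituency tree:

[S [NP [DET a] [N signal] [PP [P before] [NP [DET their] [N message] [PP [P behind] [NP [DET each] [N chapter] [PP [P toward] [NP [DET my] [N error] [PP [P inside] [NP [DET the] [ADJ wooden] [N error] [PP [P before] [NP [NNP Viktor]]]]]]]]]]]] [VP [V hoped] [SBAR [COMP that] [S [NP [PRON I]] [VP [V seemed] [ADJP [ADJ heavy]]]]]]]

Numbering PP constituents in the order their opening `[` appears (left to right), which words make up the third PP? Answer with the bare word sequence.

toward my error inside the wooden error before Viktor

The PP opening brackets appear, in order, over: "before their message behind each chapter toward my error inside the wooden error before Viktor"; "behind each chapter toward my error inside the wooden error before Viktor"; "toward my error inside the wooden error before Viktor"; "inside the wooden error before Viktor"; "before Viktor". The third one spans "toward my error inside the wooden error before Viktor".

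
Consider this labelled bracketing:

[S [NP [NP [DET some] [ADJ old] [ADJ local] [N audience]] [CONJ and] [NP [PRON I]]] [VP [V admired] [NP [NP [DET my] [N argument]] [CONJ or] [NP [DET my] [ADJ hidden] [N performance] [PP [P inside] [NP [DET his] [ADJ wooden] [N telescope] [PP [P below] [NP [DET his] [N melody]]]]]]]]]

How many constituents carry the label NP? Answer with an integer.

8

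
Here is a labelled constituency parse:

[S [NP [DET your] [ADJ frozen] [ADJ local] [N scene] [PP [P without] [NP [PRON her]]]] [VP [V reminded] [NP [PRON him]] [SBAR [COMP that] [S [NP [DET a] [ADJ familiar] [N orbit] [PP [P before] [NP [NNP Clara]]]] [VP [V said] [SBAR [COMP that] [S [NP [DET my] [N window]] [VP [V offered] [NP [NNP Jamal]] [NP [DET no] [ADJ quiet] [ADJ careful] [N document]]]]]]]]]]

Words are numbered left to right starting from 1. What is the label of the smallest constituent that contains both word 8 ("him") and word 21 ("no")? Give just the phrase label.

VP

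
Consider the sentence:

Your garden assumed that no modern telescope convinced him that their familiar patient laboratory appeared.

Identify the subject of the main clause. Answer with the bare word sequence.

your garden

In the main clause the verb is "assumed"; the NP preceding it, "your garden", is the subject.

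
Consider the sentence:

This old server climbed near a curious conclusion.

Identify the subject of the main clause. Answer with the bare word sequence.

The subject of the main clause is the NP immediately before the verb "climbed": "this old server".

this old server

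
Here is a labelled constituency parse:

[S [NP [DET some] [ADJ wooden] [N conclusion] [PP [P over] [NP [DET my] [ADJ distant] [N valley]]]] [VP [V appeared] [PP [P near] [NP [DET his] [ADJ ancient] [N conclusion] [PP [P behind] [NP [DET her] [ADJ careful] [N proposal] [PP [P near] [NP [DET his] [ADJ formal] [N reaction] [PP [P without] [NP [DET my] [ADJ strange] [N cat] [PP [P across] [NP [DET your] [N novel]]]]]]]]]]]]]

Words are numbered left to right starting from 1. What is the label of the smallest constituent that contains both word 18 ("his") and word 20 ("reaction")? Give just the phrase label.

The smallest bracket enclosing both words is [NP his formal reaction without my strange cat across your novel], so the label is NP.

NP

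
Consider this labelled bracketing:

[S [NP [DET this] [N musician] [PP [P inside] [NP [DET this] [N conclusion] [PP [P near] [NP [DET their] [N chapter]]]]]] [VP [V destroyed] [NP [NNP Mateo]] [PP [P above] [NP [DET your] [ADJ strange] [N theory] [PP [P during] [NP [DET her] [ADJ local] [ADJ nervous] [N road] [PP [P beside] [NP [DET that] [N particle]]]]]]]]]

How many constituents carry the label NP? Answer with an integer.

Scanning left to right, an opening `[NP` appears at word positions 1, 4, 7, 10, 12, 16, 21 — 7 in total.

7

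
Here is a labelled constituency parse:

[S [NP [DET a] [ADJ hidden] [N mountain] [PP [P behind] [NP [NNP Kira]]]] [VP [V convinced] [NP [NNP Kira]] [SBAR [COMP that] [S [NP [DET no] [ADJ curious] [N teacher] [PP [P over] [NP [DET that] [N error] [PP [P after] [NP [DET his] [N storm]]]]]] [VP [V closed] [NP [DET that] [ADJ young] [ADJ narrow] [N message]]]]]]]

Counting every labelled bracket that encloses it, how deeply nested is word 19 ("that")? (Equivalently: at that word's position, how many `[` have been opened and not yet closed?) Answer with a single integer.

Counting open brackets not yet closed at "that": [S [VP [SBAR [S [VP [NP [DET = 7.

7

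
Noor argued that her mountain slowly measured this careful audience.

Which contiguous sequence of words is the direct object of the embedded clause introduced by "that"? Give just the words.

this careful audience

The verb of the embedded clause introduced by "that" is "measured"; its direct object is the NP "this careful audience".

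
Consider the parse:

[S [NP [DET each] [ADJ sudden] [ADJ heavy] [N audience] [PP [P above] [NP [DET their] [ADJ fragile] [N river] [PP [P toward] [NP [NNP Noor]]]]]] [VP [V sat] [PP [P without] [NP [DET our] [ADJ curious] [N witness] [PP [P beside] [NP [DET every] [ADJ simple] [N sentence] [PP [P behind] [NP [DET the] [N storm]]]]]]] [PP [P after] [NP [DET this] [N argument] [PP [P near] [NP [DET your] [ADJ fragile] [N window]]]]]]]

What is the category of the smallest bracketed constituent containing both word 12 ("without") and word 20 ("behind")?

Both words fall inside [PP without our curious witness beside every simple sentence behind the storm] (words 12–22), and no smaller constituent contains them both. Label: PP.

PP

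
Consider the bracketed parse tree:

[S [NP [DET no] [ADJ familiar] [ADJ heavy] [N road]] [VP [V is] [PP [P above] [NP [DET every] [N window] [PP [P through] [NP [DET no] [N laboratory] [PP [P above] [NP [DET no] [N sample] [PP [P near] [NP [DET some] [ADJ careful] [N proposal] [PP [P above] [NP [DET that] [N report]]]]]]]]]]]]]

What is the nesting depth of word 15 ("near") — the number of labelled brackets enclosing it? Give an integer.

Counting open brackets not yet closed at "near": [S [VP [PP [NP [PP [NP [PP [NP [PP [P = 10.

10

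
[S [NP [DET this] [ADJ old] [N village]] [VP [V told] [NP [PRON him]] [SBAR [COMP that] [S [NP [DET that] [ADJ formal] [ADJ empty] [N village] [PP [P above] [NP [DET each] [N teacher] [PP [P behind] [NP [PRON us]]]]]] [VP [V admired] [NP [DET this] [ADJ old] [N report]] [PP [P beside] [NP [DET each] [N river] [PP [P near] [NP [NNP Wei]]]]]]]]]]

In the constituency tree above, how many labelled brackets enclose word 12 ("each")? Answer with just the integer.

8

Path from the root down to the word: S → VP → SBAR → S → NP → PP → NP → DET. That is 8 enclosing brackets.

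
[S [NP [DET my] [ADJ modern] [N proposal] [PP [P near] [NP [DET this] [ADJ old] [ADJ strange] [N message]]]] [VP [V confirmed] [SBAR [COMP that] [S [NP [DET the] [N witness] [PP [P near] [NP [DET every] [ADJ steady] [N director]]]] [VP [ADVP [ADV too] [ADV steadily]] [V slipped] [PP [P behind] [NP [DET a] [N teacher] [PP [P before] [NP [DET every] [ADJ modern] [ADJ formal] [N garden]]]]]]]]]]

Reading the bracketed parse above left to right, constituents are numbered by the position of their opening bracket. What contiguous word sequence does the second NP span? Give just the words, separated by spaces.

Opening `[NP` markers occur at word positions 1, 5, 11, 14, 21, 24; the second of these opens the constituent [NP this old strange message].

this old strange message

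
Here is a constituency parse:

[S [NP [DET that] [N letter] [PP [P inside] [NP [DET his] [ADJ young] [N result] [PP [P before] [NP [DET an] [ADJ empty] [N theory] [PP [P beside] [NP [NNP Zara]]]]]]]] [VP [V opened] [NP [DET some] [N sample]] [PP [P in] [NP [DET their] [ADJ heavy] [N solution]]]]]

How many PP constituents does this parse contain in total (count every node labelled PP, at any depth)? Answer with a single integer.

Listing each PP by its span: [PP inside his young result before an empty theory beside Zara]; [PP before an empty theory beside Zara]; [PP beside Zara]; [PP in their heavy solution] — that makes 4.

4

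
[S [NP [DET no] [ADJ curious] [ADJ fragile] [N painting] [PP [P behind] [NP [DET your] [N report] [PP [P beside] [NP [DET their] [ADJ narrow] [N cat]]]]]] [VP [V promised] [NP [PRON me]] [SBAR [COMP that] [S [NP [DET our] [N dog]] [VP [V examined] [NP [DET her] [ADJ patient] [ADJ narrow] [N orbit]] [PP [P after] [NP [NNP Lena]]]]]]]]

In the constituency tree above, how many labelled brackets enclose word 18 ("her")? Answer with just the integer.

7

The word sits inside DET, which is inside NP, inside VP, inside S, inside SBAR, inside VP, inside S — 7 brackets in all.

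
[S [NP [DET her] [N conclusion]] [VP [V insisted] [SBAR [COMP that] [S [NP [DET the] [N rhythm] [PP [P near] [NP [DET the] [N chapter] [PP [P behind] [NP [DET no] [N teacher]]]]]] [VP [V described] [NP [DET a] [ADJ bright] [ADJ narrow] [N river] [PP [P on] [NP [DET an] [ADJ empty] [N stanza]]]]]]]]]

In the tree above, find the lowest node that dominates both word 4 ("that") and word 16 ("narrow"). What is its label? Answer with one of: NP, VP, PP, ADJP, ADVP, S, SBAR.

SBAR

The smallest bracket enclosing both words is [SBAR that the rhythm near the chapter behind no teacher described a bright narrow river on an empty stanza], so the label is SBAR.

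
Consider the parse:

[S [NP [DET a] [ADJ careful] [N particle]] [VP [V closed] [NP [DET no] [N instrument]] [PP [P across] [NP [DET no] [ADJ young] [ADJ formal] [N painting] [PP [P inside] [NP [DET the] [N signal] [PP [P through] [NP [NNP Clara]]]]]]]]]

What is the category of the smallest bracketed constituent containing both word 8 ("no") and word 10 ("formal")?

Word 8 lies under S → VP → PP → NP → DET; word 10 lies under S → VP → PP → NP → ADJ. The lowest shared node is the NP.

NP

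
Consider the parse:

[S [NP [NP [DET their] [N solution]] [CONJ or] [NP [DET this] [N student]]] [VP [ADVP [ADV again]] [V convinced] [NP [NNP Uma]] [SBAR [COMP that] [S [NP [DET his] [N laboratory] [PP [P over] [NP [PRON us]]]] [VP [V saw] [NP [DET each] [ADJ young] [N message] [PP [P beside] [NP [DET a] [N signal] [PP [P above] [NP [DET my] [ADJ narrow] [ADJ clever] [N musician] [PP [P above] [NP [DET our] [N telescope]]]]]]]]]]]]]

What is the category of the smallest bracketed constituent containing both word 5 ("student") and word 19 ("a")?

Word 5 lies under S → NP → NP → N; word 19 lies under S → VP → SBAR → S → VP → NP → PP → NP → DET. The lowest shared node is the S.

S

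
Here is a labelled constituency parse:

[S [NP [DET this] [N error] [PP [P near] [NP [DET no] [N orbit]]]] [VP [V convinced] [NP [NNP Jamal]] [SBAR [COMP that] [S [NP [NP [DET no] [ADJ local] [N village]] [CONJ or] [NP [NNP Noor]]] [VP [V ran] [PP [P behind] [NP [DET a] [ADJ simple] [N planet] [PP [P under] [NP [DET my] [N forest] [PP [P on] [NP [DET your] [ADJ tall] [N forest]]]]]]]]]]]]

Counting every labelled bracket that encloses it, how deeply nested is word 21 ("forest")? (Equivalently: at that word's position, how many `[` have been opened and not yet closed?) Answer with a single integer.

10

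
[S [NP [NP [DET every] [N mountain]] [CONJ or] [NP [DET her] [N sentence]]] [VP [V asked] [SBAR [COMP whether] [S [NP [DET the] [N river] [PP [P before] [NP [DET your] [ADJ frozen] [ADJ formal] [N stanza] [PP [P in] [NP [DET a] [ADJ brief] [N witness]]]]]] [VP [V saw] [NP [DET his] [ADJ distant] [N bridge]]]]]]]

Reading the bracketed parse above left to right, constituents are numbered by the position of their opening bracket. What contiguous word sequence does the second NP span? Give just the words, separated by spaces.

every mountain

The NP opening brackets appear, in order, over: "every mountain or her sentence"; "every mountain"; "her sentence"; "the river before your frozen formal stanza in a brief witness"; "your frozen formal stanza in a brief witness"; "a brief witness"; "his distant bridge". The second one spans "every mountain".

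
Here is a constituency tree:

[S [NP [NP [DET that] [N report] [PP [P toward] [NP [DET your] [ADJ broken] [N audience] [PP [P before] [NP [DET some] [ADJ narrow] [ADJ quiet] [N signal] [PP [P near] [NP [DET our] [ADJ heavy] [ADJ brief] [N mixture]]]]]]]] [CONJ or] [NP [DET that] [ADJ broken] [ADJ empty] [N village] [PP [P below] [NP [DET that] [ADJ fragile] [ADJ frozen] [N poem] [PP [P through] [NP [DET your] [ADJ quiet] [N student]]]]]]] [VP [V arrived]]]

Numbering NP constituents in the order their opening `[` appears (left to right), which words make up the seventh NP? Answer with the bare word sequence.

that fragile frozen poem through your quiet student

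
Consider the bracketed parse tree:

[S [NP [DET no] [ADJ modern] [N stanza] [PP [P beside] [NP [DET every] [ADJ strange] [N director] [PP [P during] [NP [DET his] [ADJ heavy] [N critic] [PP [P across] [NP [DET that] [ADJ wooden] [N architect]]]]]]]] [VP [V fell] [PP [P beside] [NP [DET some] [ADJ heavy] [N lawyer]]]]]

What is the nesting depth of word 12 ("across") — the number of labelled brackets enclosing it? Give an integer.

8

The word sits inside P, which is inside PP, inside NP, inside PP, inside NP, inside PP, inside NP, inside S — 8 brackets in all.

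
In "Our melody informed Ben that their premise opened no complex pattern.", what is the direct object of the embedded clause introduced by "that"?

Within the embedded clause introduced by "that", the direct object of "opened" is "no complex pattern".

no complex pattern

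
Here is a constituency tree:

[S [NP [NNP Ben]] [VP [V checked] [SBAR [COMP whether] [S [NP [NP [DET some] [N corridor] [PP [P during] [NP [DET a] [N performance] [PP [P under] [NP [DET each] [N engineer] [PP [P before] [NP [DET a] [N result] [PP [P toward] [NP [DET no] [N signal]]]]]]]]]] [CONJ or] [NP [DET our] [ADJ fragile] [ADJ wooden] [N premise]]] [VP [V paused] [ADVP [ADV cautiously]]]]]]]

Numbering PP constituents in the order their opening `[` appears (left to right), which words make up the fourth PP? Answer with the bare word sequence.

Opening `[PP` markers occur at word positions 6, 9, 12, 15; the fourth of these opens the constituent [PP toward no signal].

toward no signal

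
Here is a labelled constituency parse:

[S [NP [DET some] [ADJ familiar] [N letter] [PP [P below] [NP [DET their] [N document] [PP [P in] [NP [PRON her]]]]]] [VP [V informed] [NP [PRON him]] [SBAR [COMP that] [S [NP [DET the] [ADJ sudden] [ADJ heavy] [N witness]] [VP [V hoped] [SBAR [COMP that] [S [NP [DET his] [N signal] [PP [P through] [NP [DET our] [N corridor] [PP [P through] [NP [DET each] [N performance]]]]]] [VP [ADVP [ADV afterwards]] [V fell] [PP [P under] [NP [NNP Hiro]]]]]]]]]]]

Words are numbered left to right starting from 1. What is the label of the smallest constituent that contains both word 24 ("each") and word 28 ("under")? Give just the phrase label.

S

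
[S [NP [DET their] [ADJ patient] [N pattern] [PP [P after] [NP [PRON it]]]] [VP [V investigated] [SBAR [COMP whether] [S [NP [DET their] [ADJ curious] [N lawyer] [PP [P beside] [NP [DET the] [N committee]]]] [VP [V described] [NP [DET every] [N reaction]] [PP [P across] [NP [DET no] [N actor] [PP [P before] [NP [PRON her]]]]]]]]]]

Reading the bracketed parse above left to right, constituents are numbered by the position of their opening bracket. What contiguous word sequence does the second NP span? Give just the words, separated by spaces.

The NP opening brackets appear, in order, over: "their patient pattern after it"; "it"; "their curious lawyer beside the committee"; "the committee"; "every reaction"; "no actor before her"; "her". The second one spans "it".

it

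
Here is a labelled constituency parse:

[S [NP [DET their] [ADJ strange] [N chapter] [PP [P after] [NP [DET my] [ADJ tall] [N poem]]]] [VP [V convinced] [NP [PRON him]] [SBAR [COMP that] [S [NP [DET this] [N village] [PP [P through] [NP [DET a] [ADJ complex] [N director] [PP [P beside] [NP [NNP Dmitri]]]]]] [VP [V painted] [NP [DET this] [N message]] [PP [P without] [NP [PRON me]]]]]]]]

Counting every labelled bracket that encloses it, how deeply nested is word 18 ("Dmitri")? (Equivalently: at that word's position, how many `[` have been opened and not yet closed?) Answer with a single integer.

Path from the root down to the word: S → VP → SBAR → S → NP → PP → NP → PP → NP → NNP. That is 10 enclosing brackets.

10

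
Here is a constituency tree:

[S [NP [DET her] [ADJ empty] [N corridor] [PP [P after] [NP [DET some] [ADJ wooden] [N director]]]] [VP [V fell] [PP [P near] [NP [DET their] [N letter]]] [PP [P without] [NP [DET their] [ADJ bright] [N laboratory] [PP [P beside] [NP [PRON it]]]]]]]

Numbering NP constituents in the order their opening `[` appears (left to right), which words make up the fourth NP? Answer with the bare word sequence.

their bright laboratory beside it

The NP opening brackets appear, in order, over: "her empty corridor after some wooden director"; "some wooden director"; "their letter"; "their bright laboratory beside it"; "it". The fourth one spans "their bright laboratory beside it".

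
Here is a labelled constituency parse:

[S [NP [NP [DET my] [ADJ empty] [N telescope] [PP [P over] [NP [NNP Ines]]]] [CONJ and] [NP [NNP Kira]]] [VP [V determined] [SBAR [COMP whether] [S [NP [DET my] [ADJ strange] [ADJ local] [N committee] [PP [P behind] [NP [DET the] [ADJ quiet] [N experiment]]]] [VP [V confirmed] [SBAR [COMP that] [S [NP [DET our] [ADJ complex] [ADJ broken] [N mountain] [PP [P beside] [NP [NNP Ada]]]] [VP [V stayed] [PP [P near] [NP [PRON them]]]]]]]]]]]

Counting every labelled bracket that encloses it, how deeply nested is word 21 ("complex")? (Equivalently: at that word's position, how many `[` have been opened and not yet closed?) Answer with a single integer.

9

The word sits inside ADJ, which is inside NP, inside S, inside SBAR, inside VP, inside S, inside SBAR, inside VP, inside S — 9 brackets in all.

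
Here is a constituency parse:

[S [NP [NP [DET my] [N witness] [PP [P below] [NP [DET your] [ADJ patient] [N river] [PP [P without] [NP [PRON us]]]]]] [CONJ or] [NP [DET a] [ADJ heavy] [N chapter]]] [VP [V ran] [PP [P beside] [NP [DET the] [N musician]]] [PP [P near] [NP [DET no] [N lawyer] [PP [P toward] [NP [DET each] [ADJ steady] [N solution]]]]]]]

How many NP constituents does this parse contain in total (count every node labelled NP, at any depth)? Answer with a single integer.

The NP constituents are: [NP my witness below your patient river without us or a heavy chapter]; [NP my witness below your patient river without us]; [NP your patient river without us]; [NP us]; [NP a heavy chapter]; [NP the musician] …. Total: 8.

8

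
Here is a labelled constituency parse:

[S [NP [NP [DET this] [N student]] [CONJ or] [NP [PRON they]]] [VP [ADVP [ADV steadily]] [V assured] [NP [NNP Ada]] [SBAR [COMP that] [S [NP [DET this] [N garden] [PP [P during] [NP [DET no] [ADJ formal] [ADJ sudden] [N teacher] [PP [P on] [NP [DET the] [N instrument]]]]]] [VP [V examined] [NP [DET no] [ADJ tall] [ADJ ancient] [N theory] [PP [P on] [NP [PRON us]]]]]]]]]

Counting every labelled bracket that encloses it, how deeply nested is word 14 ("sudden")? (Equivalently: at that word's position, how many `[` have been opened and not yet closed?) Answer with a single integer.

Counting open brackets not yet closed at "sudden": [S [VP [SBAR [S [NP [PP [NP [ADJ = 8.

8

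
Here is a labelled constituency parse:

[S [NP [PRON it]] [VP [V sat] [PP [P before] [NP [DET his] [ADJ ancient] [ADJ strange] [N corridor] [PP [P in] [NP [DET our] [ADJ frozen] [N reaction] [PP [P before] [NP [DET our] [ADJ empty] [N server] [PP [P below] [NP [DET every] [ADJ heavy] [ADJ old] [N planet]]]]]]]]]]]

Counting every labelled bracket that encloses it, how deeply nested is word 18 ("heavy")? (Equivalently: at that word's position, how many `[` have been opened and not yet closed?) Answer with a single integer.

11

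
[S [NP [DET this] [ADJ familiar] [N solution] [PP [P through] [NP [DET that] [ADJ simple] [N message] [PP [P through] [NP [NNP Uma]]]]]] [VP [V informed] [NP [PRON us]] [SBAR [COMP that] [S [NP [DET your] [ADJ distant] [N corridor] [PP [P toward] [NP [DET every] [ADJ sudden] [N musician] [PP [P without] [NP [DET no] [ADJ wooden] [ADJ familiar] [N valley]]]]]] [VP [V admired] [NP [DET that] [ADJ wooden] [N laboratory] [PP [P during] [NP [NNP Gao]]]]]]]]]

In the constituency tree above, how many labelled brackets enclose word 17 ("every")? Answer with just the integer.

8

The word sits inside DET, which is inside NP, inside PP, inside NP, inside S, inside SBAR, inside VP, inside S — 8 brackets in all.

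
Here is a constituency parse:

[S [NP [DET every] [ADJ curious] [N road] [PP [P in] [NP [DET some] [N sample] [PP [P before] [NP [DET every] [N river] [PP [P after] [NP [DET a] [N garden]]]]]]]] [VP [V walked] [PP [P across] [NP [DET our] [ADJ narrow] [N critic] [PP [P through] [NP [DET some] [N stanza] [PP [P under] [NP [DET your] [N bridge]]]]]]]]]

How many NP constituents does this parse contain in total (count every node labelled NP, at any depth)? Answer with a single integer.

7

The NP constituents are: [NP every curious road in some sample before every river after a garden]; [NP some sample before every river after a garden]; [NP every river after a garden]; [NP a garden]; [NP our narrow critic through some stanza under your bridge]; [NP some stanza under your bridge] …. Total: 7.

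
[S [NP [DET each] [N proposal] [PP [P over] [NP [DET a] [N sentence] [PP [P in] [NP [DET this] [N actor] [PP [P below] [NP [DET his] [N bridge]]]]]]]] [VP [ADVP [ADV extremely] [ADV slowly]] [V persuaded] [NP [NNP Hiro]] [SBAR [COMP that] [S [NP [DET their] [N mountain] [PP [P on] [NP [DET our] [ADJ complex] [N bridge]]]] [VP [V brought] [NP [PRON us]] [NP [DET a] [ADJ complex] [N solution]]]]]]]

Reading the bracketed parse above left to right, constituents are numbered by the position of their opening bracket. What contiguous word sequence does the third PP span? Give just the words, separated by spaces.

Opening `[PP` markers occur at word positions 3, 6, 9, 19; the third of these opens the constituent [PP below his bridge].

below his bridge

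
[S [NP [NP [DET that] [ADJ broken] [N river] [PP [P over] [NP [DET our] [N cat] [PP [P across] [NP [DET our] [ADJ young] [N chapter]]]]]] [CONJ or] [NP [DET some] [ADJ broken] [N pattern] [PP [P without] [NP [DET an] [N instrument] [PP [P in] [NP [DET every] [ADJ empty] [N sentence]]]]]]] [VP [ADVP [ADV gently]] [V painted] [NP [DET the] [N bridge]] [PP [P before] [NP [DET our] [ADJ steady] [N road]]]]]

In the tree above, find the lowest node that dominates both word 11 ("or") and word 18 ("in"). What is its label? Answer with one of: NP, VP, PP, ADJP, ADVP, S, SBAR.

NP

Both words fall inside [NP that broken river over our cat across our young chapter or some broken pattern without an instrument in every empty sentence] (words 1–21), and no smaller constituent contains them both. Label: NP.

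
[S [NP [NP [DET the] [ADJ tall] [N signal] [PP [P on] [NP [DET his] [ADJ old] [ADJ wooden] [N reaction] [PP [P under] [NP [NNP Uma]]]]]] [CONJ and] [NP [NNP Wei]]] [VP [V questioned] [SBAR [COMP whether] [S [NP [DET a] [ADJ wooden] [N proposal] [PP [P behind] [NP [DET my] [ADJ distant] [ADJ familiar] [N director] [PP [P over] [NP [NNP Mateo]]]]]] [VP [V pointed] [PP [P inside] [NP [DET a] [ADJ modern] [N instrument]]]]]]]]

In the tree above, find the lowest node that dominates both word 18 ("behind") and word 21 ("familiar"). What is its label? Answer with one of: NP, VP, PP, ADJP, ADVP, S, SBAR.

PP

Word 18 lies under S → VP → SBAR → S → NP → PP → P; word 21 lies under S → VP → SBAR → S → NP → PP → NP → ADJ. The lowest shared node is the PP.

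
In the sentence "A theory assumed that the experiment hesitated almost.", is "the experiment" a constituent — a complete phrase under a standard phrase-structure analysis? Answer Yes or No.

Yes

"the experiment" is exactly the noun phrase [NP the experiment], a complete constituent.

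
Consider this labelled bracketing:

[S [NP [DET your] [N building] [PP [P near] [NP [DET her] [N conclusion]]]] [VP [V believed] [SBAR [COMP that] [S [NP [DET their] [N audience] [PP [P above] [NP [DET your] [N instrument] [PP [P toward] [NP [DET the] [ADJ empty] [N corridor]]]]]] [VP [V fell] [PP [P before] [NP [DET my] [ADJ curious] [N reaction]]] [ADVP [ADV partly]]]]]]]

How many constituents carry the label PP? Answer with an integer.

4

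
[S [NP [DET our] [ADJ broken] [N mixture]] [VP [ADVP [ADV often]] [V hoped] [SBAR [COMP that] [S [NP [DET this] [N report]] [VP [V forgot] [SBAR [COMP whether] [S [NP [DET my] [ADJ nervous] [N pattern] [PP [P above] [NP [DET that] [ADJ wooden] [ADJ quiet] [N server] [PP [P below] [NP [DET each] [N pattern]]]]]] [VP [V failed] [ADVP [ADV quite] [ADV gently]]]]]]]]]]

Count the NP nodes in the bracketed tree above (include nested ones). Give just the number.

5

Scanning left to right, an opening `[NP` appears at word positions 1, 7, 11, 15, 20 — 5 in total.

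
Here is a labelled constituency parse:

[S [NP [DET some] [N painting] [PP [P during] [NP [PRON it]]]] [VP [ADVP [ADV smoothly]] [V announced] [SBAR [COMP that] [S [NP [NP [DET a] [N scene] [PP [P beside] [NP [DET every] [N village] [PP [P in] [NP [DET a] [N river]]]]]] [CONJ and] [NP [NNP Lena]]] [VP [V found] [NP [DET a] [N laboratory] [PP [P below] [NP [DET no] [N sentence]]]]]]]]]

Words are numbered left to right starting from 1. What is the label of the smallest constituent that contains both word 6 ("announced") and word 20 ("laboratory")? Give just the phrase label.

VP

Both words fall inside [VP smoothly announced that a scene beside every village in a river and Lena found a laboratory below no sentence] (words 5–23), and no smaller constituent contains them both. Label: VP.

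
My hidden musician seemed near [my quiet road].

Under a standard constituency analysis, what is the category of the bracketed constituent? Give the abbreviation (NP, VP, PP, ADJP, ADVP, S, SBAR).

NP

The span is built around the noun "road" — a noun phrase (NP).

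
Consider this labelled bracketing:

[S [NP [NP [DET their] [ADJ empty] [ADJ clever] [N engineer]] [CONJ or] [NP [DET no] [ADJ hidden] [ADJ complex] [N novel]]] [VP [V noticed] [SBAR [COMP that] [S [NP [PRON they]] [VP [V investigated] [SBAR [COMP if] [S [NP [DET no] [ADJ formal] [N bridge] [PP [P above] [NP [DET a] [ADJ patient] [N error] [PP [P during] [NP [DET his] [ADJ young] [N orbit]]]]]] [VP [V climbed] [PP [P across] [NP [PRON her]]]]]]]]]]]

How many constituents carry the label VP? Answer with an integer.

3

Scanning left to right, an opening `[VP` appears at word positions 10, 13, 26 — 3 in total.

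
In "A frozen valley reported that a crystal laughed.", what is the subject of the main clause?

"a frozen valley" is the NP that combines with the VP headed by "reported" to form the main clause — the subject.

a frozen valley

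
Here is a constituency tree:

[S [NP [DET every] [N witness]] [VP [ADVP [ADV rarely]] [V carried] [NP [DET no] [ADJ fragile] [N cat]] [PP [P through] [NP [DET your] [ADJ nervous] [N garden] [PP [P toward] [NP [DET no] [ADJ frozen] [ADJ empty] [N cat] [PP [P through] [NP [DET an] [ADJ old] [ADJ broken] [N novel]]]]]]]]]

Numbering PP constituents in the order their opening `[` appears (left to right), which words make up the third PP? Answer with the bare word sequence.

through an old broken novel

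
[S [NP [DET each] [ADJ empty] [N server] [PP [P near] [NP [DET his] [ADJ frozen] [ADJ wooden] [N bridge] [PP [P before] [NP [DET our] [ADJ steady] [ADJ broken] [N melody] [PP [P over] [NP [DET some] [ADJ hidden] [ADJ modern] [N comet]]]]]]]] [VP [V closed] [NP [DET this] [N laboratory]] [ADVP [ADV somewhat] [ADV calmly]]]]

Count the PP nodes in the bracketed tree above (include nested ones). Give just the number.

3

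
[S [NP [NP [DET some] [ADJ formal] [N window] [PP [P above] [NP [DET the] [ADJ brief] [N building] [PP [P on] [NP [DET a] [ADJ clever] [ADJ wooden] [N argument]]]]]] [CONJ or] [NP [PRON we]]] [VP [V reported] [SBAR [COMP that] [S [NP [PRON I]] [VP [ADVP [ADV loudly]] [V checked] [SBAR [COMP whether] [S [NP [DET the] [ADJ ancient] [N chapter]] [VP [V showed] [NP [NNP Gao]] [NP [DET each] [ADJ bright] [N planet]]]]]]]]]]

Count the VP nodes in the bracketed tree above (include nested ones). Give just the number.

The VP constituents are: [VP reported that I loudly checked whether the ancient chapter showed Gao each bright planet]; [VP loudly checked whether the ancient chapter showed Gao each bright planet]; [VP showed Gao each bright planet]. Total: 3.

3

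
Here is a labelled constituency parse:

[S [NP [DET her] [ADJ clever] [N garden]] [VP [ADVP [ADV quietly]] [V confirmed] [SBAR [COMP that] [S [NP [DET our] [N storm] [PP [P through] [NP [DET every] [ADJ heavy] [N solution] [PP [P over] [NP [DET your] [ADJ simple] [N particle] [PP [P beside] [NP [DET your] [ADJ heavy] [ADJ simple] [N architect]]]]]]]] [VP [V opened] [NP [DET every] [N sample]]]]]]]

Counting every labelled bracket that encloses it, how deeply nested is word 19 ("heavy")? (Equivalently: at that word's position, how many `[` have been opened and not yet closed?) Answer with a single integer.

12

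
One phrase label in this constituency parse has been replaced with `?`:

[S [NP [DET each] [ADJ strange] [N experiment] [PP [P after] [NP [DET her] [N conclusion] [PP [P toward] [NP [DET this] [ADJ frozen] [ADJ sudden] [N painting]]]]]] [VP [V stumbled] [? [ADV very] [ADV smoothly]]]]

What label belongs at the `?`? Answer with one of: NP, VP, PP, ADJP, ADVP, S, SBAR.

The `?` node immediately contains: ADV 'very', ADV 'smoothly'. That is the internal structure of an adverb phrase, so the label is ADVP.

ADVP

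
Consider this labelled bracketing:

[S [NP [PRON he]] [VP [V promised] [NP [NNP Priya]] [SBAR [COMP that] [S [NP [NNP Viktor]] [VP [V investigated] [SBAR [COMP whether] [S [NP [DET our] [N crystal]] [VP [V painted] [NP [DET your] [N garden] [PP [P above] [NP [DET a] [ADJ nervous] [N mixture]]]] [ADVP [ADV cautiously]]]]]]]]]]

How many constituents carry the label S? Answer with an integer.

3

The S constituents are: [S he promised Priya that Viktor investigated whether our crystal painted your garden above a nervous mixture cautiously]; [S Viktor investigated whether our crystal painted your garden above a nervous mixture cautiously]; [S our crystal painted your garden above a nervous mixture cautiously]. Total: 3.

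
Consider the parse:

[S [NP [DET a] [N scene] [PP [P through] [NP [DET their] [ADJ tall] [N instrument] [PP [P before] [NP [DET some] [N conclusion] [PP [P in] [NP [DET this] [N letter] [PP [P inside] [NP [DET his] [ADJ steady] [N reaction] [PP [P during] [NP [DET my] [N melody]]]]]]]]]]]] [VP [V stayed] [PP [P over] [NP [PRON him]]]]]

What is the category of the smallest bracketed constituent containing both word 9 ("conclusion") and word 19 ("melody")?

NP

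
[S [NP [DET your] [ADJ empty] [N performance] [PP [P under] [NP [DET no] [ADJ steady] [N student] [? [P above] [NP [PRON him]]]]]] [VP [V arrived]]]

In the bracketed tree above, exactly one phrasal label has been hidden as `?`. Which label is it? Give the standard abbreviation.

PP

Looking at what the `?` directly dominates — P 'above', NP — this is a prepositional phrase (PP).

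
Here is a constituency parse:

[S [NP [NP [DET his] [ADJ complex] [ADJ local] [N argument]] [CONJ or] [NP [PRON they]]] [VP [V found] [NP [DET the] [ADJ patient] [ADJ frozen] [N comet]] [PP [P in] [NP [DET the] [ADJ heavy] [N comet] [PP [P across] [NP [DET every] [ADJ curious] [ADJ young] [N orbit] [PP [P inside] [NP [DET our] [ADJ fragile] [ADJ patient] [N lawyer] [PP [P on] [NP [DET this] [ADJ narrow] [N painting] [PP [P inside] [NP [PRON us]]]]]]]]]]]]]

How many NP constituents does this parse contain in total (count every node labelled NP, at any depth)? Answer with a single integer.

9

Scanning left to right, an opening `[NP` appears at word positions 1, 1, 6, 8, 13, 17, 22, 27, 31 — 9 in total.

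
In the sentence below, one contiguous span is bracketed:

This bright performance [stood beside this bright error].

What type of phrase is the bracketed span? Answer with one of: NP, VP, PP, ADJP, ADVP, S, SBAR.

The span is built around the verb "stood" — a verb phrase (VP).

VP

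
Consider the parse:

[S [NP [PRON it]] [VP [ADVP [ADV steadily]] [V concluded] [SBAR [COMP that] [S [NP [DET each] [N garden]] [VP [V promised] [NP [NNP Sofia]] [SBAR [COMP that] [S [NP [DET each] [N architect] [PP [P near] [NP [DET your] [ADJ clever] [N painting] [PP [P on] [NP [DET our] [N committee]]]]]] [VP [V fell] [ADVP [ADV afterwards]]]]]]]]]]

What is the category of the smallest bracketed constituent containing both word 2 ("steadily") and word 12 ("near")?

VP

Word 2 lies under S → VP → ADVP → ADV; word 12 lies under S → VP → SBAR → S → VP → SBAR → S → NP → PP → P. The lowest shared node is the VP.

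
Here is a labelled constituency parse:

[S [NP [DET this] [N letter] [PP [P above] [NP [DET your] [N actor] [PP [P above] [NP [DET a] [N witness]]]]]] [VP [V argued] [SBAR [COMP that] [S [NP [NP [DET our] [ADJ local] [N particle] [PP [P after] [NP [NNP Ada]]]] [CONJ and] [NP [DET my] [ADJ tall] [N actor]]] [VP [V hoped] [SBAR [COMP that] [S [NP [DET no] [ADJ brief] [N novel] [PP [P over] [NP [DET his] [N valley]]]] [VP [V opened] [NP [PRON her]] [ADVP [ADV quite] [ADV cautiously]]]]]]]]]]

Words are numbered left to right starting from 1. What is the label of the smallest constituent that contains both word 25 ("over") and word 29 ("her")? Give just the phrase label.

The smallest bracket enclosing both words is [S no brief novel over his valley opened her quite cautiously], so the label is S.

S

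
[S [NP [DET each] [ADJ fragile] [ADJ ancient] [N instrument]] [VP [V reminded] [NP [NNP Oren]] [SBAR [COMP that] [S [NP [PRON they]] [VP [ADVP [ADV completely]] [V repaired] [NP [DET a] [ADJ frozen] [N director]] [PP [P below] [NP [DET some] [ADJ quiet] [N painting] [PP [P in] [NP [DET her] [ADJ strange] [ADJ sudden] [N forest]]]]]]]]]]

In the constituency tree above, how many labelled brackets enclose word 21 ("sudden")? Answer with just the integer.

10

Path from the root down to the word: S → VP → SBAR → S → VP → PP → NP → PP → NP → ADJ. That is 10 enclosing brackets.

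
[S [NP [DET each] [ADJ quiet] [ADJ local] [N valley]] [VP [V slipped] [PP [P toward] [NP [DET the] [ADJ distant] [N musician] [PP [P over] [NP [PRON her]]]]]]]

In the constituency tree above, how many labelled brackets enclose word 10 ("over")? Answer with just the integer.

6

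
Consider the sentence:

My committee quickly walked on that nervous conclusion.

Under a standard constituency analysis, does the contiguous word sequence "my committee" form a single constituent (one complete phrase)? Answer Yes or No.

"my committee" is exactly the noun phrase [NP my committee], a complete constituent.

Yes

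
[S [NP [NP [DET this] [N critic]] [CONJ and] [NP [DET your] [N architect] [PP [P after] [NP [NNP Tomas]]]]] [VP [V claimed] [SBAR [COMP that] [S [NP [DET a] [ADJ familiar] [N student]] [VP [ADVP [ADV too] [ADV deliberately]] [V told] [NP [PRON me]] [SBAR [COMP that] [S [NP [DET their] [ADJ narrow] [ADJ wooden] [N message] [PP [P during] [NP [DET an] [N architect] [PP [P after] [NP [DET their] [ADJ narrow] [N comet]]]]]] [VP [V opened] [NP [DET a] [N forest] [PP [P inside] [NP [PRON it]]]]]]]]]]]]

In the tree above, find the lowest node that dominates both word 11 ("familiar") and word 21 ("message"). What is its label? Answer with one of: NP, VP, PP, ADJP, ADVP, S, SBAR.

The smallest bracket enclosing both words is [S a familiar student too deliberately told me that their narrow wooden message during an architect after their narrow comet opened a forest inside it], so the label is S.

S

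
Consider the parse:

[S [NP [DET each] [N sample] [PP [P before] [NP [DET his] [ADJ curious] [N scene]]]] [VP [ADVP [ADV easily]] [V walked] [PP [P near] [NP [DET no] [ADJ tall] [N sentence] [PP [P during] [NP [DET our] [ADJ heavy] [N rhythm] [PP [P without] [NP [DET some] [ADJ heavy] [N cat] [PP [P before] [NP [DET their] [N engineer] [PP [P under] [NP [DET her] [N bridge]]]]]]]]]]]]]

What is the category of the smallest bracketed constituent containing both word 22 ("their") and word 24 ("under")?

NP

Word 22 lies under S → VP → PP → NP → PP → NP → PP → NP → PP → NP → DET; word 24 lies under S → VP → PP → NP → PP → NP → PP → NP → PP → NP → PP → P. The lowest shared node is the NP.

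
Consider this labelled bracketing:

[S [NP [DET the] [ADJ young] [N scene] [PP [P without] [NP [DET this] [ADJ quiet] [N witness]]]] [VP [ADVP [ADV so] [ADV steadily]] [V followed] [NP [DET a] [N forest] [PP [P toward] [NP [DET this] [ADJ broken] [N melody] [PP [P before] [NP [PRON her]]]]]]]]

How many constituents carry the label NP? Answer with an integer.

5

Scanning left to right, an opening `[NP` appears at word positions 1, 5, 11, 14, 18 — 5 in total.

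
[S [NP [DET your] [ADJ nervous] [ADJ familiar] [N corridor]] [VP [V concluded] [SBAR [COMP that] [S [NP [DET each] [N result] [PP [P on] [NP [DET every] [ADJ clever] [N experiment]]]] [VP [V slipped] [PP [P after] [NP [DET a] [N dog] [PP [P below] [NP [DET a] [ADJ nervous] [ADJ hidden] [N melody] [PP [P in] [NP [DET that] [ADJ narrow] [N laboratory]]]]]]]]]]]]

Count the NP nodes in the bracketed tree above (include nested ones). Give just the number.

6

Listing each NP by its span: [NP your nervous familiar corridor]; [NP each result on every clever experiment]; [NP every clever experiment]; [NP a dog below a nervous hidden melody in that narrow laboratory]; [NP a nervous hidden melody in that narrow laboratory]; [NP that narrow laboratory] — that makes 6.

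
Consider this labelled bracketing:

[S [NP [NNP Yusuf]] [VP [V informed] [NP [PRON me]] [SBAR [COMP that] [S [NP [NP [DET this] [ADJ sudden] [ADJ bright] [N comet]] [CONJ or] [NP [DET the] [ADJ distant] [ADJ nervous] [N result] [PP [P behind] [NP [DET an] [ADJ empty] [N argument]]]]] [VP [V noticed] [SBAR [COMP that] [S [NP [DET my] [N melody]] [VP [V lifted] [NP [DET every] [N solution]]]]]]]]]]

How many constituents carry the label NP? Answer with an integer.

8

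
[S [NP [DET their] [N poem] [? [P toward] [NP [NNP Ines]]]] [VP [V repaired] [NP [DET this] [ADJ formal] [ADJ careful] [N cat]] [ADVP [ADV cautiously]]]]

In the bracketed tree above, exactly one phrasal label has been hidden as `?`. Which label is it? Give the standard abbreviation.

PP

The `?` node immediately contains: P 'toward', NP. That is the internal structure of a prepositional phrase, so the label is PP.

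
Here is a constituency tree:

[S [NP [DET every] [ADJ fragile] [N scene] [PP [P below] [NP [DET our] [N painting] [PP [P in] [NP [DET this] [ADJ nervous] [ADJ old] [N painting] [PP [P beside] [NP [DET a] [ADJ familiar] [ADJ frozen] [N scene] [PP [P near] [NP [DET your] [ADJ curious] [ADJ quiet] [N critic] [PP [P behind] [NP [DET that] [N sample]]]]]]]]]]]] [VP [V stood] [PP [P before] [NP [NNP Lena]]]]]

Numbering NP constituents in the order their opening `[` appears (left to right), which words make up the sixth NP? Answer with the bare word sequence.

that sample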